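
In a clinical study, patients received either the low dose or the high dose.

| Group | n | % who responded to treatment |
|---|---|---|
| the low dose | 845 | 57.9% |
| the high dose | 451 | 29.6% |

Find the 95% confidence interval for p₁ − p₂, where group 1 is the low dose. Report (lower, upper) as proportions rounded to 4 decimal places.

(0.2293, 0.3367)

SE₁ = √(p̂₁(1−p̂₁)/n₁) = √(0.5790·0.4210/845) = 0.01698; SE₂ = √(0.2960·0.7040/451) = 0.02150.
Independent samples: SE of the difference = √(SE₁² + SE₂²) = √(0.0002883204 + 0.00046225) = 0.02740.
z* for 95% confidence is 1.960, so the margin of error is 1.960 × 0.02740 = 0.05370.
Point estimate p̂₁ − p̂₂ = 0.5790 − 0.2960 = 0.2830.
0.2830 ± 0.05370 → (0.2293, 0.3367).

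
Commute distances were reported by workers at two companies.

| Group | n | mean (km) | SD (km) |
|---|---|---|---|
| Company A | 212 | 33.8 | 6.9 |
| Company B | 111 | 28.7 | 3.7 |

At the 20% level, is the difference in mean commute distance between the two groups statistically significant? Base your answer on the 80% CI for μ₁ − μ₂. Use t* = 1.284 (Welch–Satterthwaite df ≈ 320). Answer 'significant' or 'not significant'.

significant

Per-group SEs: s₁/√n₁ = 6.9/√212 = 0.4739, s₂/√n₂ = 3.7/√111 = 0.3512.
Unpooled SE of the difference: √(0.22458121 + 0.12334144) = 0.5898.
Margin of error = t* · SE = 1.284 × 0.5898 = 0.7573.
x̄₁ − x̄₂ = 33.8 − 28.7 = 5.1000.
CI: 5.1000 ± 0.7573 = (4.3427, 5.8573).
The interval (4.3427, 5.8573) does not contain 0, so the difference is significant.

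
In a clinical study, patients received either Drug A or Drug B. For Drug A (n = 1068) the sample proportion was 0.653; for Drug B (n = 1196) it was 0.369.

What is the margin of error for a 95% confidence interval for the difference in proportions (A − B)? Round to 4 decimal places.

The two standard errors are √(0.6530×0.3470/1068) = 0.01457 and √(0.3690×0.6310/1196) = 0.01395.
Because the samples are independent, SE_diff = √(0.01457² + 0.01395²) = 0.02017.
Using z* = 1.960 for 95%, ME = 1.960 × 0.02017 = 0.03953.

0.0395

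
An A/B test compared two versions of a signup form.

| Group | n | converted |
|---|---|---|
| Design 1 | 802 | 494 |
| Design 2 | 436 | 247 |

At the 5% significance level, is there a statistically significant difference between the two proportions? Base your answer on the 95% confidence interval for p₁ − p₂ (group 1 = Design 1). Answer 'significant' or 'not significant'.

Sample proportions: 494/802 = 0.6160, 247/436 = 0.5665.
Each SE is √(p̂(1−p̂)/n): √(0.6160·0.3840/802) = 0.01717 and √(0.5665·0.4335/436) = 0.02373.
SE(p̂₁ − p̂₂) = √(SE₁² + SE₂²) = √(0.0002948089 + 0.0005631129) = 0.02929, since the two samples are independent.
At 95% confidence z* = 1.960; margin = 1.960 × 0.02929 = 0.05741.
The difference is 0.6160 − 0.5665 = 0.0495, so the interval is 0.0495 ± 0.05741 = (-0.00791, 0.10691).
The interval (-0.00791, 0.10691) contains 0, so the difference is not significant.

not significant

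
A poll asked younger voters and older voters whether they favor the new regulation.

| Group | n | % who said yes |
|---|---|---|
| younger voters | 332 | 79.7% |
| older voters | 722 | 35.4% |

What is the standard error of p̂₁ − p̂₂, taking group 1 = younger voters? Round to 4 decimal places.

0.0284

Each SE is √(p̂(1−p̂)/n): √(0.7970·0.2030/332) = 0.02208 and √(0.3540·0.6460/722) = 0.01780.
SE(p̂₁ − p̂₂) = √(SE₁² + SE₂²) = √(0.0004875264 + 0.00031684) = 0.02836, since the two samples are independent.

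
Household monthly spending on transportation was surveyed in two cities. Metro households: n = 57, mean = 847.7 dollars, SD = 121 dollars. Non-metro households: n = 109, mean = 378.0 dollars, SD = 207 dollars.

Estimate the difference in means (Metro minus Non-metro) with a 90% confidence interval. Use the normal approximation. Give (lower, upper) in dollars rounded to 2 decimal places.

Standard errors of each mean: 121/√57 = 16.0268 and 207/√109 = 19.8270.
SE(x̄₁ − x̄₂) = √(16.0268² + 19.8270²) = 25.4945 for independent samples with unequal variances.
With z* = 1.645, the margin is 1.645 × 25.4945 = 41.9385.
x̄₁ − x̄₂ = 847.7 − 378.0 = 469.7000; the interval is 469.7000 ± 41.9385 = (427.76, 511.64).

(427.76, 511.64)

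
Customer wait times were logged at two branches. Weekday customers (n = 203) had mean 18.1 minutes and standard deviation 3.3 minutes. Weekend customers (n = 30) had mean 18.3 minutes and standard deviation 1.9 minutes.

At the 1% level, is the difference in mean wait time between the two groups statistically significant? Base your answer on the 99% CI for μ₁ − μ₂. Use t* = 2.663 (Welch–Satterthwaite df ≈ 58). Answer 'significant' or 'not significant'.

SE₁ = s₁/√n₁ = 3.3/√203 = 0.2316; SE₂ = 1.9/√30 = 0.3469.
Independent samples, unequal variances: SE_diff = √(SE₁² + SE₂²) = √(0.05363856 + 0.12033961) = 0.4171.
t* = 2.663, so margin of error = 2.663 × 0.4171 = 1.1107.
Difference in means = 18.1 − 18.3 = -0.2000.
-0.2000 ± 1.1107 → (-1.3107, 0.9107).
The interval (-1.3107, 0.9107) contains 0, so the difference is not significant.

not significant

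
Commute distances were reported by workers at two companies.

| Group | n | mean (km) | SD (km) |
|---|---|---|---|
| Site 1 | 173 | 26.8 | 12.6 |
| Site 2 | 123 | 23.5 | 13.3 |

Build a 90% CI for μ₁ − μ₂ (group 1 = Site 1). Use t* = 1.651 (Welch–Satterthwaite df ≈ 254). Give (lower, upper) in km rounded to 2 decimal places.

(0.77, 5.83)

Per-group SEs: s₁/√n₁ = 12.6/√173 = 0.9580, s₂/√n₂ = 13.3/√123 = 1.1992.
Unpooled SE of the difference: √(0.917764 + 1.43808064) = 1.5349.
Margin of error = t* · SE = 1.651 × 1.5349 = 2.5341.
x̄₁ − x̄₂ = 26.8 − 23.5 = 3.3000.
CI: 3.3000 ± 2.5341 = (0.77, 5.83).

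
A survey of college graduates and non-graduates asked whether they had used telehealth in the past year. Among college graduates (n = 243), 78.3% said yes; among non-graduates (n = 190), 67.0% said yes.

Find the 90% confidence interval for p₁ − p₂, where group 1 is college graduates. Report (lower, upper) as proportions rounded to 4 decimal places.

SE₁ = √(p̂₁(1−p̂₁)/n₁) = √(0.7830·0.2170/243) = 0.02644; SE₂ = √(0.6700·0.3300/190) = 0.03411.
Independent samples: SE of the difference = √(SE₁² + SE₂²) = √(0.0006990736 + 0.0011634921) = 0.04316.
z* for 90% confidence is 1.645, so the margin of error is 1.645 × 0.04316 = 0.07100.
Point estimate p̂₁ − p̂₂ = 0.7830 − 0.6700 = 0.1130.
0.1130 ± 0.07100 → (0.0420, 0.1840).

(0.0420, 0.1840)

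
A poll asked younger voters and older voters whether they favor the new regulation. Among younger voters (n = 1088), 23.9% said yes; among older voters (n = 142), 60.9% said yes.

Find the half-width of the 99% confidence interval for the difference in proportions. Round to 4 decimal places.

Each SE is √(p̂(1−p̂)/n): √(0.2390·0.7610/1088) = 0.01293 and √(0.6090·0.3910/142) = 0.04095.
SE(p̂₁ − p̂₂) = √(SE₁² + SE₂²) = √(0.0001671849 + 0.0016769025) = 0.04294, since the two samples are independent.
At 99% confidence z* = 2.576; margin = 2.576 × 0.04294 = 0.11061.

0.1106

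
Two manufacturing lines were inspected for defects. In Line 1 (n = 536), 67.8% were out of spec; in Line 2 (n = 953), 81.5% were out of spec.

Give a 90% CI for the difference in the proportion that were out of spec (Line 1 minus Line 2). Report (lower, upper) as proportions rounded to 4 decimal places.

SE₁ = √(p̂₁(1−p̂₁)/n₁) = √(0.6780·0.3220/536) = 0.02018; SE₂ = √(0.8150·0.1850/953) = 0.01258.
Independent samples: SE of the difference = √(SE₁² + SE₂²) = √(0.0004072324 + 0.0001582564) = 0.02378.
z* for 90% confidence is 1.645, so the margin of error is 1.645 × 0.02378 = 0.03912.
Point estimate p̂₁ − p̂₂ = 0.6780 − 0.8150 = -0.1370.
-0.1370 ± 0.03912 → (-0.1761, -0.0979).

(-0.1761, -0.0979)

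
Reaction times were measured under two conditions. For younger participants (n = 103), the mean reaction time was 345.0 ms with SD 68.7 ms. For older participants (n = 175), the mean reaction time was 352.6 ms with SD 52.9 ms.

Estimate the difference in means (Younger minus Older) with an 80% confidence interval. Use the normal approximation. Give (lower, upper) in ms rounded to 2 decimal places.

(-17.68, 2.48)

Per-group SEs: s₁/√n₁ = 68.7/√103 = 6.7692, s₂/√n₂ = 52.9/√175 = 3.9989.
Unpooled SE of the difference: √(45.82206864 + 15.99120121) = 7.8621.
Margin of error = z* · SE = 1.282 × 7.8621 = 10.0792.
x̄₁ − x̄₂ = 345.0 − 352.6 = -7.6000.
CI: -7.6000 ± 10.0792 = (-17.68, 2.48).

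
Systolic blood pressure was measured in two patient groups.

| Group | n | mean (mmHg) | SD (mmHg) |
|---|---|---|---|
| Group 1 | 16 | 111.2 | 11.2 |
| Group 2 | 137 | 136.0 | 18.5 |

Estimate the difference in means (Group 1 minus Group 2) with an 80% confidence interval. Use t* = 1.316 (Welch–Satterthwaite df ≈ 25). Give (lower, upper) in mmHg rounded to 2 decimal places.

(-29.03, -20.57)

Standard errors of each mean: 11.2/√16 = 2.8000 and 18.5/√137 = 1.5806.
SE(x̄₁ − x̄₂) = √(2.8000² + 1.5806²) = 3.2153 for independent samples with unequal variances.
With t* = 1.316, the margin is 1.316 × 3.2153 = 4.2313.
x̄₁ − x̄₂ = 111.2 − 136.0 = -24.8000; the interval is -24.8000 ± 4.2313 = (-29.03, -20.57).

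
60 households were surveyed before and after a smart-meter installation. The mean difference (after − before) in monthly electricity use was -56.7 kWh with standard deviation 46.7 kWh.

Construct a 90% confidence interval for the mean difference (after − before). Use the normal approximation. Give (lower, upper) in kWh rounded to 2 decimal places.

Paired design: SE = s_d/√n = 46.7/√60 = 6.0289.
z* = 1.645; margin of error = 1.645 × 6.0289 = 9.9175.
-56.7 ± 9.9175 → (-66.62, -46.78).

(-66.62, -46.78)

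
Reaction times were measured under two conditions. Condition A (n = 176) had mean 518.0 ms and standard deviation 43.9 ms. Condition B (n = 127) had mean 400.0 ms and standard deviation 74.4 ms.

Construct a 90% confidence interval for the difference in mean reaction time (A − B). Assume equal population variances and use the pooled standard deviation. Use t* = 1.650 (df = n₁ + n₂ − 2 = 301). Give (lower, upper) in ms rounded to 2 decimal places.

s_p = √[((n₁−1)s₁² + (n₂−1)s₂²)/(n₁+n₂−2)] = √[(175·43.9² + 126·74.4²)/301] = 58.6310.
SE = 58.6310·√(1/176 + 1/127) = 6.8264.
With t* = 1.650, margin = 1.650 × 6.8264 = 11.2636.
x̄₁ − x̄₂ = 518.0 − 400.0 = 118.0000; interval 118.0000 ± 11.2636 = (106.74, 129.26).

(106.74, 129.26)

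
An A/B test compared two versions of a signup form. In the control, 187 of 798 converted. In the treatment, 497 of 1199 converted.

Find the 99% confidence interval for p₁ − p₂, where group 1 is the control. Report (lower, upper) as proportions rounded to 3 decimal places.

Sample proportions: 187/798 = 0.2343, 497/1199 = 0.4145.
Each SE is √(p̂(1−p̂)/n): √(0.2343·0.7657/798) = 0.01499 and √(0.4145·0.5855/1199) = 0.01423.
SE(p̂₁ − p̂₂) = √(SE₁² + SE₂²) = √(0.0002247001 + 0.0002024929) = 0.02067, since the two samples are independent.
At 99% confidence z* = 2.576; margin = 2.576 × 0.02067 = 0.05325.
The difference is 0.2343 − 0.4145 = -0.1802, so the interval is -0.1802 ± 0.05325 = (-0.233, -0.127).

(-0.233, -0.127)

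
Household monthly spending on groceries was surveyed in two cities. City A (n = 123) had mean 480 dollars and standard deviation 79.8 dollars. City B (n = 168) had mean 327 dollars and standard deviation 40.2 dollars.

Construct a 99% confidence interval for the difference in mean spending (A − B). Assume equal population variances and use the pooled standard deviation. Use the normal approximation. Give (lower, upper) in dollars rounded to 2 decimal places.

s_p = √[((n₁−1)s₁² + (n₂−1)s₂²)/(n₁+n₂−2)] = √[(122·79.8² + 167·40.2²)/289] = 60.1837.
SE = 60.1837·√(1/123 + 1/168) = 7.1420.
With z* = 2.576, margin = 2.576 × 7.1420 = 18.3978.
x̄₁ − x̄₂ = 480 − 327 = 153.0000; interval 153.0000 ± 18.3978 = (134.60, 171.40).

(134.60, 171.40)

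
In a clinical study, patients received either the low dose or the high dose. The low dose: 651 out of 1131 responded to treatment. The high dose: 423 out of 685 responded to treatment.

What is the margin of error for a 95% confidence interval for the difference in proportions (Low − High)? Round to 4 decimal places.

0.0464

p̂₁ = 651/1131 = 0.5756 and p̂₂ = 423/685 = 0.6175.
SE₁ = √(p̂₁(1−p̂₁)/n₁) = √(0.5756·0.4244/1131) = 0.01470; SE₂ = √(0.6175·0.3825/685) = 0.01857.
Independent samples: SE of the difference = √(SE₁² + SE₂²) = √(0.00021609 + 0.0003448449) = 0.02368.
z* for 95% confidence is 1.960, so the margin of error is 1.960 × 0.02368 = 0.04641.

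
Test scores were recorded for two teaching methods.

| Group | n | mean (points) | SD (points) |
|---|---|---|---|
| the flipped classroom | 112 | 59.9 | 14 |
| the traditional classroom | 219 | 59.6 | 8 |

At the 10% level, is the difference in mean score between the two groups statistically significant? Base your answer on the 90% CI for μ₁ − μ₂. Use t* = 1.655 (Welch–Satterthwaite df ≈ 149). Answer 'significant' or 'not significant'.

not significant

Standard errors of each mean: 14/√112 = 1.3229 and 8/√219 = 0.5406.
SE(x̄₁ − x̄₂) = √(1.3229² + 0.5406²) = 1.4291 for independent samples with unequal variances.
With t* = 1.655, the margin is 1.655 × 1.4291 = 2.3652.
x̄₁ − x̄₂ = 59.9 − 59.6 = 0.3000; the interval is 0.3000 ± 2.3652 = (-2.0652, 2.6652).
The interval (-2.0652, 2.6652) contains 0, so the difference is not significant.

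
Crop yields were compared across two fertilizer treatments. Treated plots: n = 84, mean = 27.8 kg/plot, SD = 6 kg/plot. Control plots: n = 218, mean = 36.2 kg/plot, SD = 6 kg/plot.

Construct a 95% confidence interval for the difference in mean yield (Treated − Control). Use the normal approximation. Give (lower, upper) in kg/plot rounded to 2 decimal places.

(-9.91, -6.89)

Per-group SEs: s₁/√n₁ = 6/√84 = 0.6547, s₂/√n₂ = 6/√218 = 0.4064.
Unpooled SE of the difference: √(0.42863209 + 0.16516096) = 0.7706.
Margin of error = z* · SE = 1.960 × 0.7706 = 1.5104.
x̄₁ − x̄₂ = 27.8 − 36.2 = -8.4000.
CI: -8.4000 ± 1.5104 = (-9.91, -6.89).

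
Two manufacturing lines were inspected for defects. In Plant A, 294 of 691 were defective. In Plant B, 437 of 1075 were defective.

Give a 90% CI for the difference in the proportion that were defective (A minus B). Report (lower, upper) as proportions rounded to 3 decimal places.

(-0.021, 0.059)

First, p̂₁ = 294/691 = 0.4255; p̂₂ = 437/1075 = 0.4065.
The two standard errors are √(0.4255×0.5745/691) = 0.01881 and √(0.4065×0.5935/1075) = 0.01498.
Because the samples are independent, SE_diff = √(0.01881² + 0.01498²) = 0.02405.
Using z* = 1.645 for 90%, ME = 1.645 × 0.02405 = 0.03956.
p̂₁ − p̂₂ = 0.0190; interval 0.0190 ± 0.03956 gives (-0.021, 0.059).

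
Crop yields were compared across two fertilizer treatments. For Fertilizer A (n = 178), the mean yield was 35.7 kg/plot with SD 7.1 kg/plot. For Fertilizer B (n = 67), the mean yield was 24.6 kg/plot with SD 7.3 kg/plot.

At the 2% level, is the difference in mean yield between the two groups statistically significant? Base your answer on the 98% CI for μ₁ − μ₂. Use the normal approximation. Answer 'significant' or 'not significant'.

significant

SE₁ = s₁/√n₁ = 7.1/√178 = 0.5322; SE₂ = 7.3/√67 = 0.8918.
Independent samples, unequal variances: SE_diff = √(SE₁² + SE₂²) = √(0.28323684 + 0.79530724) = 1.0385.
z* = 2.326, so margin of error = 2.326 × 1.0385 = 2.4156.
Difference in means = 35.7 − 24.6 = 11.1000.
11.1000 ± 2.4156 → (8.6844, 13.5156).
The interval (8.6844, 13.5156) does not contain 0, so the difference is significant.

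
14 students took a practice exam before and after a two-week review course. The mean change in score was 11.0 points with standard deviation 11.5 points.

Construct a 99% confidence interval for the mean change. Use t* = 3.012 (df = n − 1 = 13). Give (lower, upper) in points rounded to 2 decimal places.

This is a matched-pairs design, so SE = s_d/√n = 11.5/√14 = 3.0735.
Margin = 3.012 × 3.0735 = 9.2574; the interval is 11.0 ± 9.2574 = (1.74, 20.26).

(1.74, 20.26)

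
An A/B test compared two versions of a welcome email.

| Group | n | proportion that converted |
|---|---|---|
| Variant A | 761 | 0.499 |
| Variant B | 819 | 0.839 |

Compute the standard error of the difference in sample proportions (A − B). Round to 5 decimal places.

SE₁ = √(p̂₁(1−p̂₁)/n₁) = √(0.4990·0.5010/761) = 0.01812; SE₂ = √(0.8390·0.1610/819) = 0.01284.
Independent samples: SE of the difference = √(SE₁² + SE₂²) = √(0.0003283344 + 0.0001648656) = 0.02221.

0.02221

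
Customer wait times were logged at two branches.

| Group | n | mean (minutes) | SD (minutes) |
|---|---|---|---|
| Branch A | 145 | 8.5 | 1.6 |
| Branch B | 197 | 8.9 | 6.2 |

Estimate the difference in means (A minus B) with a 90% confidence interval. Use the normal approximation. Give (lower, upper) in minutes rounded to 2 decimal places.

Standard errors of each mean: 1.6/√145 = 0.1329 and 6.2/√197 = 0.4417.
SE(x̄₁ − x̄₂) = √(0.1329² + 0.4417²) = 0.4613 for independent samples with unequal variances.
With z* = 1.645, the margin is 1.645 × 0.4613 = 0.7588.
x̄₁ − x̄₂ = 8.5 − 8.9 = -0.4000; the interval is -0.4000 ± 0.7588 = (-1.16, 0.36).

(-1.16, 0.36)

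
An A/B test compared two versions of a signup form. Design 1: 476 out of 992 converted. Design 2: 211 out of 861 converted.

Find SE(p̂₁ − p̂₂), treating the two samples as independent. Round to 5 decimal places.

0.02160

p̂₁ = 476/992 = 0.4798 and p̂₂ = 211/861 = 0.2451.
SE₁ = √(p̂₁(1−p̂₁)/n₁) = √(0.4798·0.5202/992) = 0.01586; SE₂ = √(0.2451·0.7549/861) = 0.01466.
Independent samples: SE of the difference = √(SE₁² + SE₂²) = √(0.0002515396 + 0.0002149156) = 0.02160.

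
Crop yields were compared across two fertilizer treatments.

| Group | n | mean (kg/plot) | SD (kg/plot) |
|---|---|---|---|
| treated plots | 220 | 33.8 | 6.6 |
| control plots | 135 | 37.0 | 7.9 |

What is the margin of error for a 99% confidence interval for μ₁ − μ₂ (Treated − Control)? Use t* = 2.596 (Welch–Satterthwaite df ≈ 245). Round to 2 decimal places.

Standard errors of each mean: 6.6/√220 = 0.4450 and 7.9/√135 = 0.6799.
SE(x̄₁ − x̄₂) = √(0.4450² + 0.6799²) = 0.8126 for independent samples with unequal variances.
With t* = 2.596, the margin is 2.596 × 0.8126 = 2.1095.

2.11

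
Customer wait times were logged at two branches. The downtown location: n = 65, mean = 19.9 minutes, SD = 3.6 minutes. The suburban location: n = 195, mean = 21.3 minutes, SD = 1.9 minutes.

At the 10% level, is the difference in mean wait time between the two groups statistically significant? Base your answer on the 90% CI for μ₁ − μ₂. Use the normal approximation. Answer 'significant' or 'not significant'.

SE₁ = s₁/√n₁ = 3.6/√65 = 0.4465; SE₂ = 1.9/√195 = 0.1361.
Independent samples, unequal variances: SE_diff = √(SE₁² + SE₂²) = √(0.19936225 + 0.01852321) = 0.4668.
z* = 1.645, so margin of error = 1.645 × 0.4668 = 0.7679.
Difference in means = 19.9 − 21.3 = -1.4000.
-1.4000 ± 0.7679 → (-2.1679, -0.6321).
The interval (-2.1679, -0.6321) does not contain 0, so the difference is significant.

significant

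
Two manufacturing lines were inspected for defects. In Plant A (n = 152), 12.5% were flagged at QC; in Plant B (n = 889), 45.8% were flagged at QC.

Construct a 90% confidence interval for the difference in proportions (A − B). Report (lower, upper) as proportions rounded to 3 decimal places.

Each SE is √(p̂(1−p̂)/n): √(0.1250·0.8750/152) = 0.02682 and √(0.4580·0.5420/889) = 0.01671.
SE(p̂₁ − p̂₂) = √(SE₁² + SE₂²) = √(0.0007193124 + 0.0002792241) = 0.03160, since the two samples are independent.
At 90% confidence z* = 1.645; margin = 1.645 × 0.03160 = 0.05198.
The difference is 0.1250 − 0.4580 = -0.3330, so the interval is -0.3330 ± 0.05198 = (-0.385, -0.281).

(-0.385, -0.281)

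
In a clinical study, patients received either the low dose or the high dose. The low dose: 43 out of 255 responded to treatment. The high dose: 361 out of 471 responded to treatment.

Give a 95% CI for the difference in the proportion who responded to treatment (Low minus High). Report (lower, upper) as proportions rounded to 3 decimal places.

First, p̂₁ = 43/255 = 0.1686; p̂₂ = 361/471 = 0.7665.
The two standard errors are √(0.1686×0.8314/255) = 0.02345 and √(0.7665×0.2335/471) = 0.01949.
Because the samples are independent, SE_diff = √(0.02345² + 0.01949²) = 0.03049.
Using z* = 1.960 for 95%, ME = 1.960 × 0.03049 = 0.05976.
p̂₁ − p̂₂ = -0.5979; interval -0.5979 ± 0.05976 gives (-0.658, -0.538).

(-0.658, -0.538)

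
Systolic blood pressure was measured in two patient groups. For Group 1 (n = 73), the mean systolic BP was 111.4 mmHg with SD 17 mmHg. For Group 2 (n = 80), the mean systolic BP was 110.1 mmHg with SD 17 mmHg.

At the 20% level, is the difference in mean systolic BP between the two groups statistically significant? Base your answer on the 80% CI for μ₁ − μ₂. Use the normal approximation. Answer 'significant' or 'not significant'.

Standard errors of each mean: 17/√73 = 1.9897 and 17/√80 = 1.9007.
SE(x̄₁ − x̄₂) = √(1.9897² + 1.9007²) = 2.7516 for independent samples with unequal variances.
With z* = 1.282, the margin is 1.282 × 2.7516 = 3.5276.
x̄₁ − x̄₂ = 111.4 − 110.1 = 1.3000; the interval is 1.3000 ± 3.5276 = (-2.2276, 4.8276).
The interval (-2.2276, 4.8276) contains 0, so the difference is not significant.

not significant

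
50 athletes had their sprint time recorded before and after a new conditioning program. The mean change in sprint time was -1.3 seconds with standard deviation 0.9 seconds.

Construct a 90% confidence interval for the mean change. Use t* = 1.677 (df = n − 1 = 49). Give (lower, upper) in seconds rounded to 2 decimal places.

(-1.51, -1.09)

This is a matched-pairs design, so SE = s_d/√n = 0.9/√50 = 0.1273.
Margin = 1.677 × 0.1273 = 0.2135; the interval is -1.3 ± 0.2135 = (-1.51, -1.09).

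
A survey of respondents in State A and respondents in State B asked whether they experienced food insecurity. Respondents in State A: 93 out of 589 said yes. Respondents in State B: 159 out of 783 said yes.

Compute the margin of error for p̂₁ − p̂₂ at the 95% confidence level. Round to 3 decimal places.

0.041

p̂₁ = 93/589 = 0.1579 and p̂₂ = 159/783 = 0.2031.
SE₁ = √(p̂₁(1−p̂₁)/n₁) = √(0.1579·0.8421/589) = 0.01503; SE₂ = √(0.2031·0.7969/783) = 0.01438.
Independent samples: SE of the difference = √(SE₁² + SE₂²) = √(0.0002259009 + 0.0002067844) = 0.02080.
z* for 95% confidence is 1.960, so the margin of error is 1.960 × 0.02080 = 0.04077.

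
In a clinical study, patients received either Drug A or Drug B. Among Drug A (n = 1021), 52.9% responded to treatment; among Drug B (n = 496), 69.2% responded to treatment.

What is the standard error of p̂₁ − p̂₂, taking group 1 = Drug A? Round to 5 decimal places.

0.02596

Each SE is √(p̂(1−p̂)/n): √(0.5290·0.4710/1021) = 0.01562 and √(0.6920·0.3080/496) = 0.02073.
SE(p̂₁ − p̂₂) = √(SE₁² + SE₂²) = √(0.0002439844 + 0.0004297329) = 0.02596, since the two samples are independent.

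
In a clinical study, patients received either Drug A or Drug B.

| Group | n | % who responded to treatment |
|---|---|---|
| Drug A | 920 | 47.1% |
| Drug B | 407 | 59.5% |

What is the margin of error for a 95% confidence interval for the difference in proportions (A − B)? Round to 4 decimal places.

SE₁ = √(p̂₁(1−p̂₁)/n₁) = √(0.4710·0.5290/920) = 0.01646; SE₂ = √(0.5950·0.4050/407) = 0.02433.
Independent samples: SE of the difference = √(SE₁² + SE₂²) = √(0.0002709316 + 0.0005919489) = 0.02937.
z* for 95% confidence is 1.960, so the margin of error is 1.960 × 0.02937 = 0.05757.

0.0576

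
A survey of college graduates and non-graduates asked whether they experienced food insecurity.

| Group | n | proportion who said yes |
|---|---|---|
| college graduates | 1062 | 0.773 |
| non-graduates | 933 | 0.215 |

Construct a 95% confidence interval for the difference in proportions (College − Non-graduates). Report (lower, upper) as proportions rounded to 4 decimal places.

(0.5215, 0.5945)

SE₁ = √(p̂₁(1−p̂₁)/n₁) = √(0.7730·0.2270/1062) = 0.01285; SE₂ = √(0.2150·0.7850/933) = 0.01345.
Independent samples: SE of the difference = √(SE₁² + SE₂²) = √(0.0001651225 + 0.0001809025) = 0.01860.
z* for 95% confidence is 1.960, so the margin of error is 1.960 × 0.01860 = 0.03646.
Point estimate p̂₁ − p̂₂ = 0.7730 − 0.2150 = 0.5580.
0.5580 ± 0.03646 → (0.5215, 0.5945).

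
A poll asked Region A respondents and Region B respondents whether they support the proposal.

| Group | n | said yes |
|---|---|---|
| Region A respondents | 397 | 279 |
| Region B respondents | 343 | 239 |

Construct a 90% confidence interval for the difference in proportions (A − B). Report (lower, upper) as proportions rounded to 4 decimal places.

p̂₁ = 279/397 = 0.7028 and p̂₂ = 239/343 = 0.6968.
SE₁ = √(p̂₁(1−p̂₁)/n₁) = √(0.7028·0.2972/397) = 0.02294; SE₂ = √(0.6968·0.3032/343) = 0.02482.
Independent samples: SE of the difference = √(SE₁² + SE₂²) = √(0.0005262436 + 0.0006160324) = 0.03380.
z* for 90% confidence is 1.645, so the margin of error is 1.645 × 0.03380 = 0.05560.
Point estimate p̂₁ − p̂₂ = 0.7028 − 0.6968 = 0.0060.
0.0060 ± 0.05560 → (-0.0496, 0.0616).

(-0.0496, 0.0616)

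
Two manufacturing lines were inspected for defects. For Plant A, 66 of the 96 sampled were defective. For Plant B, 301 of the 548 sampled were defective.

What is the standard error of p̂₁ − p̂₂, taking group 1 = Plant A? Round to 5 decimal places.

0.05186

p̂₁ = 66/96 = 0.6875 and p̂₂ = 301/548 = 0.5493.
SE₁ = √(p̂₁(1−p̂₁)/n₁) = √(0.6875·0.3125/96) = 0.04731; SE₂ = √(0.5493·0.4507/548) = 0.02125.
Independent samples: SE of the difference = √(SE₁² + SE₂²) = √(0.0022382361 + 0.0004515625) = 0.05186.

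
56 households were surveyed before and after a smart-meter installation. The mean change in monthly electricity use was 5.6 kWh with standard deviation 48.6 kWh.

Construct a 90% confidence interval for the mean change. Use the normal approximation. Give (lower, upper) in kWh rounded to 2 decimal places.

(-5.08, 16.28)

Paired design: SE = s_d/√n = 48.6/√56 = 6.4944.
z* = 1.645; margin of error = 1.645 × 6.4944 = 10.6833.
5.6 ± 10.6833 → (-5.08, 16.28).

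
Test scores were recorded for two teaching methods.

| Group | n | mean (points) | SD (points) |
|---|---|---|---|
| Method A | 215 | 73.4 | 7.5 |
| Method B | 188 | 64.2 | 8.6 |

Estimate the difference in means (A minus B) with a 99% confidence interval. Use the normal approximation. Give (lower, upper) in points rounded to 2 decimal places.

(7.12, 11.28)

Per-group SEs: s₁/√n₁ = 7.5/√215 = 0.5115, s₂/√n₂ = 8.6/√188 = 0.6272.
Unpooled SE of the difference: √(0.26163225 + 0.39337984) = 0.8093.
Margin of error = z* · SE = 2.576 × 0.8093 = 2.0848.
x̄₁ − x̄₂ = 73.4 − 64.2 = 9.2000.
CI: 9.2000 ± 2.0848 = (7.12, 11.28).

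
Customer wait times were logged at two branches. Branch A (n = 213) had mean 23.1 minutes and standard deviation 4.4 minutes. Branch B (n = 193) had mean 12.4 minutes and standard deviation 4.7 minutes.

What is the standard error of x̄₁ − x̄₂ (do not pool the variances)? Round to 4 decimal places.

SE₁ = s₁/√n₁ = 4.4/√213 = 0.3015; SE₂ = 4.7/√193 = 0.3383.
Independent samples, unequal variances: SE_diff = √(SE₁² + SE₂²) = √(0.09090225 + 0.11444689) = 0.4532.

0.4532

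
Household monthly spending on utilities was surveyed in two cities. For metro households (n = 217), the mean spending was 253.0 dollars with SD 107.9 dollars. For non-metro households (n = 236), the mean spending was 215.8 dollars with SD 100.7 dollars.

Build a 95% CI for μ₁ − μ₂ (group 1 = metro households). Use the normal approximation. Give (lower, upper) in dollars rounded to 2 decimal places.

(17.93, 56.47)

Standard errors of each mean: 107.9/√217 = 7.3247 and 100.7/√236 = 6.5550.
SE(x̄₁ − x̄₂) = √(7.3247² + 6.5550²) = 9.8295 for independent samples with unequal variances.
With z* = 1.960, the margin is 1.960 × 9.8295 = 19.2658.
x̄₁ − x̄₂ = 253.0 − 215.8 = 37.2000; the interval is 37.2000 ± 19.2658 = (17.93, 56.47).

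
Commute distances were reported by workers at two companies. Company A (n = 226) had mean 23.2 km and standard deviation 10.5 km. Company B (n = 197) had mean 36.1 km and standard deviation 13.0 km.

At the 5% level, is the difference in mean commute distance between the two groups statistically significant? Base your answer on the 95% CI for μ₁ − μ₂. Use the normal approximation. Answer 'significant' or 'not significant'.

significant

Standard errors of each mean: 10.5/√226 = 0.6984 and 13.0/√197 = 0.9262.
SE(x̄₁ − x̄₂) = √(0.6984² + 0.9262²) = 1.1600 for independent samples with unequal variances.
With z* = 1.960, the margin is 1.960 × 1.1600 = 2.2736.
x̄₁ − x̄₂ = 23.2 − 36.1 = -12.9000; the interval is -12.9000 ± 2.2736 = (-15.1736, -10.6264).
The interval (-15.1736, -10.6264) does not contain 0, so the difference is significant.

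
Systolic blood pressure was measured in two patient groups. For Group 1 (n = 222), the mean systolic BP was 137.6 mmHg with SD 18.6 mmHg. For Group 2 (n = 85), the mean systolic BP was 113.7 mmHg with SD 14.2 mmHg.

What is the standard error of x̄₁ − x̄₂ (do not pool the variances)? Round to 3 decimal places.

Standard errors of each mean: 18.6/√222 = 1.2484 and 14.2/√85 = 1.5402.
SE(x̄₁ − x̄₂) = √(1.2484² + 1.5402²) = 1.9826 for independent samples with unequal variances.

1.983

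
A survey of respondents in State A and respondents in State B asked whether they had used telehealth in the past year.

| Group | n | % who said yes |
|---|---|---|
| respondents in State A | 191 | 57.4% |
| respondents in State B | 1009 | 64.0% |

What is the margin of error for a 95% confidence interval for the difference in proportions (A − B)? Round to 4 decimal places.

0.0761

The two standard errors are √(0.5740×0.4260/191) = 0.03578 and √(0.6400×0.3600/1009) = 0.01511.
Because the samples are independent, SE_diff = √(0.03578² + 0.01511²) = 0.03884.
Using z* = 1.960 for 95%, ME = 1.960 × 0.03884 = 0.07613.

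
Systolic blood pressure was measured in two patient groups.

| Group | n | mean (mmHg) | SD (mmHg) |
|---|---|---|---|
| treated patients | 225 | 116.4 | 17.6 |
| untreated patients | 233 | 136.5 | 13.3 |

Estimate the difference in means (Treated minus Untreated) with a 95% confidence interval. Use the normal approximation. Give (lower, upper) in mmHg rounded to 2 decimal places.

(-22.96, -17.24)

Per-group SEs: s₁/√n₁ = 17.6/√225 = 1.1733, s₂/√n₂ = 13.3/√233 = 0.8713.
Unpooled SE of the difference: √(1.37663289 + 0.75916369) = 1.4614.
Margin of error = z* · SE = 1.960 × 1.4614 = 2.8643.
x̄₁ − x̄₂ = 116.4 − 136.5 = -20.1000.
CI: -20.1000 ± 2.8643 = (-22.96, -17.24).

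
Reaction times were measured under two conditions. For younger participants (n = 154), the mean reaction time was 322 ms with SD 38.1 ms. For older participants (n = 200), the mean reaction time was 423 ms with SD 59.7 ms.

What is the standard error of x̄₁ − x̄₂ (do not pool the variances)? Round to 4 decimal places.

SE₁ = s₁/√n₁ = 38.1/√154 = 3.0702; SE₂ = 59.7/√200 = 4.2214.
Independent samples, unequal variances: SE_diff = √(SE₁² + SE₂²) = √(9.42612804 + 17.82021796) = 5.2198.

5.2198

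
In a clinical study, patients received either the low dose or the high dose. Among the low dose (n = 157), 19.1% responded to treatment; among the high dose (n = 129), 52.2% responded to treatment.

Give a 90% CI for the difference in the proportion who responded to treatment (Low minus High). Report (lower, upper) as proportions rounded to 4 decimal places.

(-0.4199, -0.2421)

The two standard errors are √(0.1910×0.8090/157) = 0.03137 and √(0.5220×0.4780/129) = 0.04398.
Because the samples are independent, SE_diff = √(0.03137² + 0.04398²) = 0.05402.
Using z* = 1.645 for 90%, ME = 1.645 × 0.05402 = 0.08886.
p̂₁ − p̂₂ = -0.3310; interval -0.3310 ± 0.08886 gives (-0.4199, -0.2421).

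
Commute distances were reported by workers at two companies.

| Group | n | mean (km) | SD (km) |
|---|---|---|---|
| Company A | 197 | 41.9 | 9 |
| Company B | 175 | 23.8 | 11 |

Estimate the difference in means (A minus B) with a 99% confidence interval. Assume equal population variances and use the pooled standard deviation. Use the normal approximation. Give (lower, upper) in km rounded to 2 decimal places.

(15.43, 20.77)

Pooled variance s_p² = [196·9² + 174·11²] / (197+175−2) = 99.8108, so s_p = 9.9905.
SE_diff = s_p·√(1/n₁ + 1/n₂) = 9.9905·√(1/197 + 1/175) = 1.0378.
z* = 2.576; margin = 2.576 × 1.0378 = 2.6734.
Difference = 41.9 − 23.8 = 18.1000.
18.1000 ± 2.6734 → (15.43, 20.77).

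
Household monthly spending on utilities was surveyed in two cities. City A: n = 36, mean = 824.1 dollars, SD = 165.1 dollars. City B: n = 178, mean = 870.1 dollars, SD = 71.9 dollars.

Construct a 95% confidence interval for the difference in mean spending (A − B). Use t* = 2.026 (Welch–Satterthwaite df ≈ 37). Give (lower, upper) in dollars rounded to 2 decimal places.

(-102.81, 10.81)

SE₁ = s₁/√n₁ = 165.1/√36 = 27.5167; SE₂ = 71.9/√178 = 5.3891.
Independent samples, unequal variances: SE_diff = √(SE₁² + SE₂²) = √(757.16877889 + 29.04239881) = 28.0395.
t* = 2.026, so margin of error = 2.026 × 28.0395 = 56.8080.
Difference in means = 824.1 − 870.1 = -46.0000.
-46.0000 ± 56.8080 → (-102.81, 10.81).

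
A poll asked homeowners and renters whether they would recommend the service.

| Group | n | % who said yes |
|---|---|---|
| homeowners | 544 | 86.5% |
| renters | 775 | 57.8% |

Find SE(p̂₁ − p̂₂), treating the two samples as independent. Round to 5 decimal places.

Each SE is √(p̂(1−p̂)/n): √(0.8650·0.1350/544) = 0.01465 and √(0.5780·0.4220/775) = 0.01774.
SE(p̂₁ − p̂₂) = √(SE₁² + SE₂²) = √(0.0002146225 + 0.0003147076) = 0.02301, since the two samples are independent.

0.02301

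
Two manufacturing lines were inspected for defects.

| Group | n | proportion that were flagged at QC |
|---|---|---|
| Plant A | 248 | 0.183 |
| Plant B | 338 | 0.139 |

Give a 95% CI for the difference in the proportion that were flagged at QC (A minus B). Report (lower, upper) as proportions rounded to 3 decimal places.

Each SE is √(p̂(1−p̂)/n): √(0.1830·0.8170/248) = 0.02455 and √(0.1390·0.8610/338) = 0.01882.
SE(p̂₁ − p̂₂) = √(SE₁² + SE₂²) = √(0.0006027025 + 0.0003541924) = 0.03093, since the two samples are independent.
At 95% confidence z* = 1.960; margin = 1.960 × 0.03093 = 0.06062.
The difference is 0.1830 − 0.1390 = 0.0440, so the interval is 0.0440 ± 0.06062 = (-0.017, 0.105).

(-0.017, 0.105)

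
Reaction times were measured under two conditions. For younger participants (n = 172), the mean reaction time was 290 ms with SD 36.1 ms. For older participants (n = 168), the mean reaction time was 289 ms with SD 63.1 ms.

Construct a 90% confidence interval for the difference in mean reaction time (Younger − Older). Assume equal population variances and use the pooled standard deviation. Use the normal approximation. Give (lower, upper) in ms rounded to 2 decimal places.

Pooled variance s_p² = [171·36.1² + 167·63.1²] / (172+168−2) = 2626.5615, so s_p = 51.2500.
SE_diff = s_p·√(1/n₁ + 1/n₂) = 51.2500·√(1/172 + 1/168) = 5.5592.
z* = 1.645; margin = 1.645 × 5.5592 = 9.1449.
Difference = 290 − 289 = 1.0000.
1.0000 ± 9.1449 → (-8.14, 10.14).

(-8.14, 10.14)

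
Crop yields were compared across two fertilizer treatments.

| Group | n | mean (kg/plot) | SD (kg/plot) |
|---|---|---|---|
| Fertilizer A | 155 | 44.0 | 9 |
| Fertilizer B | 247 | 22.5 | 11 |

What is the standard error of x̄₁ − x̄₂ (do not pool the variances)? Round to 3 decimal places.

SE₁ = s₁/√n₁ = 9/√155 = 0.7229; SE₂ = 11/√247 = 0.6999.
Independent samples, unequal variances: SE_diff = √(SE₁² + SE₂²) = √(0.52258441 + 0.48986001) = 1.0062.

1.006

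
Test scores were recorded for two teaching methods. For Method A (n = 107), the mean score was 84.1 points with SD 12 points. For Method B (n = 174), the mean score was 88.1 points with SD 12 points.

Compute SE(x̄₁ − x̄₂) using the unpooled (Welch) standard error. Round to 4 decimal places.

Per-group SEs: s₁/√n₁ = 12/√107 = 1.1601, s₂/√n₂ = 12/√174 = 0.9097.
Unpooled SE of the difference: √(1.34583201 + 0.82755409) = 1.4742.

1.4742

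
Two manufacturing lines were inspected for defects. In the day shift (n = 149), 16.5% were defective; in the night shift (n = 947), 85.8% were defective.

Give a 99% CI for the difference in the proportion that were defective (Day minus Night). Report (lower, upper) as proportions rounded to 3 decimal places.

(-0.777, -0.609)

Each SE is √(p̂(1−p̂)/n): √(0.1650·0.8350/149) = 0.03041 and √(0.8580·0.1420/947) = 0.01134.
SE(p̂₁ − p̂₂) = √(SE₁² + SE₂²) = √(0.0009247681 + 0.0001285956) = 0.03246, since the two samples are independent.
At 99% confidence z* = 2.576; margin = 2.576 × 0.03246 = 0.08362.
The difference is 0.1650 − 0.8580 = -0.6930, so the interval is -0.6930 ± 0.08362 = (-0.777, -0.609).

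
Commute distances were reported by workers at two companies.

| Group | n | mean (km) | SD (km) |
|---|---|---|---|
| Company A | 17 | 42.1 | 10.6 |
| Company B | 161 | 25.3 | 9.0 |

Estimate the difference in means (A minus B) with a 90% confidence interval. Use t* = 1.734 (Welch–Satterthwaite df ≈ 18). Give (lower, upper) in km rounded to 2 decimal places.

Standard errors of each mean: 10.6/√17 = 2.5709 and 9.0/√161 = 0.7093.
SE(x̄₁ − x̄₂) = √(2.5709² + 0.7093²) = 2.6670 for independent samples with unequal variances.
With t* = 1.734, the margin is 1.734 × 2.6670 = 4.6246.
x̄₁ − x̄₂ = 42.1 − 25.3 = 16.8000; the interval is 16.8000 ± 4.6246 = (12.18, 21.42).

(12.18, 21.42)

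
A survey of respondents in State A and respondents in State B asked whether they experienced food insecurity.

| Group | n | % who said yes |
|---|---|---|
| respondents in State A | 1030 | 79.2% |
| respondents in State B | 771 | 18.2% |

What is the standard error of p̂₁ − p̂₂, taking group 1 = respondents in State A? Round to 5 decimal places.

SE₁ = √(p̂₁(1−p̂₁)/n₁) = √(0.7920·0.2080/1030) = 0.01265; SE₂ = √(0.1820·0.8180/771) = 0.01390.
Independent samples: SE of the difference = √(SE₁² + SE₂²) = √(0.0001600225 + 0.00019321) = 0.01879.

0.01879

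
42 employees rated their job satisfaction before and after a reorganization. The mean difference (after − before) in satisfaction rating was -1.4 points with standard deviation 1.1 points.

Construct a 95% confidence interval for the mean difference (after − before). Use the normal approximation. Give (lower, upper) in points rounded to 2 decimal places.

(-1.73, -1.07)

This is a matched-pairs design, so SE = s_d/√n = 1.1/√42 = 0.1697.
Margin = 1.960 × 0.1697 = 0.3326; the interval is -1.4 ± 0.3326 = (-1.73, -1.07).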